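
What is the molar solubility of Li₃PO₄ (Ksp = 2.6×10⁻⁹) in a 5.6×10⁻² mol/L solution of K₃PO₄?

1.2×10⁻³ M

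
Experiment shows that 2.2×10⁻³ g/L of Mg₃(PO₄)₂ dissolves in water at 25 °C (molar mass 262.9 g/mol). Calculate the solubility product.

Ksp = 4.4×10⁻²⁴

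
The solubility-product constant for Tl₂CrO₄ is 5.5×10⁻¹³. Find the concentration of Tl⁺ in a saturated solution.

1.0×10⁻⁴ M

Tl₂CrO₄(s) ⇌ 2 Tl⁺(aq) + CrO₄²⁻(aq)
For each mole of Tl₂CrO₄ that dissolves per liter, [Tl⁺] = 2s and [CrO₄²⁻] = s; let s denote this solubility.
Ksp = [Tl⁺]^2[CrO₄²⁻] = (2s)^2 · s = 4s^3 = 5.5×10⁻¹³
s = 5.2×10⁻⁵ mol L⁻¹
[Tl⁺] = 2s = 1.0×10⁻⁴ mol L⁻¹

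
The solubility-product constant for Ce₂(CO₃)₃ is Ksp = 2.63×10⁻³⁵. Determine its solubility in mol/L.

4.76×10⁻⁸ M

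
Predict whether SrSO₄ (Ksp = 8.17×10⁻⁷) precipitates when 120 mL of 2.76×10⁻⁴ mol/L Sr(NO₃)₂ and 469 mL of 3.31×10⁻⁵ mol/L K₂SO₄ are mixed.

After mixing, V = 120 mL + 469 mL = 589 mL.
[Sr²⁺] = (2.76×10⁻⁴)(120)/589 = 5.62×10⁻⁵ mol/L
[SO₄²⁻] = (3.31×10⁻⁵)(469)/589 = 2.64×10⁻⁵ mol/L
Q = [Sr²⁺][SO₄²⁻] = 1.48×10⁻⁹
Q = 1.48×10⁻⁹ < Ksp = 8.17×10⁻⁷, so the solution is unsaturated and no precipitate forms.

No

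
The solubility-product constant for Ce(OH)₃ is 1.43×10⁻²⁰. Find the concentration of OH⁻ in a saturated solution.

Ce(OH)₃(s) ⇌ Ce³⁺(aq) + 3 OH⁻(aq)
If s mol/L of Ce(OH)₃ dissolves, [Ce³⁺] = s and [OH⁻] = 3s.
Ksp = [Ce³⁺][OH⁻]^3 = s · (3s)^3 = 27s^4 = 1.43×10⁻²⁰
s = 4.80×10⁻⁶ mol L⁻¹
[OH⁻] = 3s = 1.44×10⁻⁵ mol L⁻¹

1.44×10⁻⁵ M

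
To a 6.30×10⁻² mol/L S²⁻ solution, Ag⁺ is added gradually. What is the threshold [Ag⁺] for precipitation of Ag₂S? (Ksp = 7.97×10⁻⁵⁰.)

Precipitation of each salt begins when its ion product equals Ksp.
Ag₂S(s) ⇌ 2 Ag⁺(aq) + S²⁻(aq)
Ksp = [Ag⁺]^2[S²⁻] = [Ag⁺]^2(6.30×10⁻²)
[Ag⁺]^2 = 7.97×10⁻⁵⁰ / (6.30×10⁻²) = 1.27×10⁻⁴⁸
[Ag⁺] = 1.12×10⁻²⁴ mol/L

1.12×10⁻²⁴ M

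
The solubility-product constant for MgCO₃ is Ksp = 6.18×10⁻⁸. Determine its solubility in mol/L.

2.49×10⁻⁴ M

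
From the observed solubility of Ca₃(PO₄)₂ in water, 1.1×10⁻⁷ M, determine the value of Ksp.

Ca₃(PO₄)₂(s) ⇌ 3 Ca²⁺(aq) + 2 PO₄³⁻(aq)
If s mol/L of Ca₃(PO₄)₂ dissolves, [Ca²⁺] = 3s and [PO₄³⁻] = 2s.
Ksp = [Ca²⁺]^3[PO₄³⁻]^2 = (3s)^3 · (2s)^2 = 108s^5
Ksp = 108 × (1.1×10⁻⁷)^5 = 1.7×10⁻³³

Ksp = 1.7×10⁻³³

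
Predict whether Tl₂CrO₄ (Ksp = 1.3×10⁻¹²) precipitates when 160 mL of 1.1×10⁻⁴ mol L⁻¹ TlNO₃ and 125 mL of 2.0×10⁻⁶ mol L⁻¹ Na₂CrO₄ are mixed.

No

The combined volume is 285 mL.
[Tl⁺] = (1.1×10⁻⁴)(160)/285 = 6.2×10⁻⁵ mol L⁻¹
[CrO₄²⁻] = (2.0×10⁻⁶)(125)/285 = 8.8×10⁻⁷ mol L⁻¹
Q = [Tl⁺]^2[CrO₄²⁻] = 3.3×10⁻¹⁵
Q = 3.3×10⁻¹⁵ < Ksp = 1.3×10⁻¹², so the solution is unsaturated and no precipitate forms.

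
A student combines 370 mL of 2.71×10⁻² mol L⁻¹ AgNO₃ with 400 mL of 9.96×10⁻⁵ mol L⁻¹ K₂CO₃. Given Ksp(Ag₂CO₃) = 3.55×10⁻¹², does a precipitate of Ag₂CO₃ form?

Yes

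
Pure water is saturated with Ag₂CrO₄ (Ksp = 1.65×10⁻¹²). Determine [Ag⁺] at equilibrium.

1.49×10⁻⁴ M

Ag₂CrO₄(s) ⇌ 2 Ag⁺(aq) + CrO₄²⁻(aq)
If s mol/L of Ag₂CrO₄ dissolves, [Ag⁺] = 2s and [CrO₄²⁻] = s.
Ksp = [Ag⁺]^2[CrO₄²⁻] = (2s)^2 · s = 4s^3 = 1.65×10⁻¹²
s = 7.44×10⁻⁵ mol L⁻¹
[Ag⁺] = 2s = 1.49×10⁻⁴ mol L⁻¹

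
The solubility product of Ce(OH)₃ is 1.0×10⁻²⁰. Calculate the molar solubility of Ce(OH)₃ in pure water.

Ce(OH)₃(s) ⇌ Ce³⁺(aq) + 3 OH⁻(aq)
Call the molar solubility s, so that [Ce³⁺] = s and [OH⁻] = 3s.
Ksp = [Ce³⁺][OH⁻]^3 = s · (3s)^3 = 27s^4
27s^4 = 1.0×10⁻²⁰  ⇒  s^4 = 3.7×10⁻²²
Taking the 4th root, s = 4.4×10⁻⁶ mol/L.

4.4×10⁻⁶ M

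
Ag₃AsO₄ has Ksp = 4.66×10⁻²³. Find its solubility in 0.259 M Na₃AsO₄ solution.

Ag₃AsO₄(s) ⇌ 3 Ag⁺(aq) + AsO₄³⁻(aq)
Let s be the solubility of Ag₃AsO₄ here. The common ion gives [AsO₄³⁻] ≈ 0.259 M, and [Ag⁺] = 3s.
Ksp = [Ag⁺]^3[AsO₄³⁻] = (3s)^3(0.259)
(3s)^3 = 4.66×10⁻²³ / (0.259) = 1.80×10⁻²²
s = 1.88×10⁻⁸ M

1.88×10⁻⁸ M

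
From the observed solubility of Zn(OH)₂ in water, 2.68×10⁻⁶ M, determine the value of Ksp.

Zn(OH)₂(s) ⇌ Zn²⁺(aq) + 2 OH⁻(aq)
For each mole of Zn(OH)₂ that dissolves per liter, [Zn²⁺] = s and [OH⁻] = 2s; let s denote this solubility.
Ksp = [Zn²⁺][OH⁻]^2 = s · (2s)^2 = 4s^3
Ksp = 4 × (2.68×10⁻⁶)^3 = 7.70×10⁻¹⁷

Ksp = 7.70×10⁻¹⁷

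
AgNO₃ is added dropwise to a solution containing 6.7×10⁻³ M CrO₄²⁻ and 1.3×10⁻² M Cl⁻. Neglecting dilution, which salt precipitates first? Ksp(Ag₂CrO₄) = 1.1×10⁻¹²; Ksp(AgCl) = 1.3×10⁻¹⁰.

AgCl

Each salt precipitates once Q = Ksp for that salt.
For Ag₂CrO₄: [Ag⁺] = (Ksp/[CrO₄²⁻])^(1/2) = 1.3×10⁻⁵ M
For AgCl: [Ag⁺] = (Ksp/[Cl⁻]) = 1.0×10⁻⁸ M
AgCl requires the lower [Ag⁺], so it precipitates first.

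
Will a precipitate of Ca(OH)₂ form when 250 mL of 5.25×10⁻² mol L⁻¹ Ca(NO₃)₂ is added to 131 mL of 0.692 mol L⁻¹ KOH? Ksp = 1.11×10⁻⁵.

Yes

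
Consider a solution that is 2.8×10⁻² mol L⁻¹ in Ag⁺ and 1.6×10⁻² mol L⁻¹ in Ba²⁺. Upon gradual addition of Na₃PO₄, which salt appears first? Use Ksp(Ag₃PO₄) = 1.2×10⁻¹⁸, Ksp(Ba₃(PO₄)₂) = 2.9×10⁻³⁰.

Ag₃PO₄

Precipitation begins when Q = Ksp.
For Ag₃PO₄: [PO₄³⁻] = (Ksp/[Ag⁺]^3) = 5.5×10⁻¹⁴ mol L⁻¹
For Ba₃(PO₄)₂: [PO₄³⁻] = (Ksp/[Ba²⁺]^3)^(1/2) = 8.4×10⁻¹³ mol L⁻¹
Ag₃PO₄ requires the lower [PO₄³⁻], so it precipitates first.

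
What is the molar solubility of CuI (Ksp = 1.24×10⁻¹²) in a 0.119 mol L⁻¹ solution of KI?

CuI(s) ⇌ Cu⁺(aq) + I⁻(aq)
With I⁻ already at 0.119 mol L⁻¹ and s small, take [I⁻] ≈ 0.119 mol L⁻¹ and [Cu⁺] = s.
Ksp = [Cu⁺][I⁻] = s(0.119)
s = 1.24×10⁻¹² / (0.119) = 1.04×10⁻¹¹
s = 1.04×10⁻¹¹ mol L⁻¹

1.04×10⁻¹¹ M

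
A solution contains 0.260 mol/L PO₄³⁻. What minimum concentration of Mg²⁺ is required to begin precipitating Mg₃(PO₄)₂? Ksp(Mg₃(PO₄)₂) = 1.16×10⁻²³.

5.56×10⁻⁸ M

Precipitation begins when Q = Ksp.
Mg₃(PO₄)₂(s) ⇌ 3 Mg²⁺(aq) + 2 PO₄³⁻(aq)
Ksp = [Mg²⁺]^3[PO₄³⁻]^2 = [Mg²⁺]^3(0.260)^2
[Mg²⁺]^3 = 1.16×10⁻²³ / (0.260)^2 = 1.72×10⁻²²
[Mg²⁺] = 5.56×10⁻⁸ mol/L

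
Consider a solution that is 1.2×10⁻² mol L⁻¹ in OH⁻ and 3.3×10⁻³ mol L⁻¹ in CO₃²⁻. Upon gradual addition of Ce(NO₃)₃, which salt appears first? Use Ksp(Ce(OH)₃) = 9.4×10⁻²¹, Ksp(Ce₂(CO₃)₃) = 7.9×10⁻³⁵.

Ce(OH)₃

Each salt precipitates once Q = Ksp for that salt.
For Ce(OH)₃: [Ce³⁺] = (Ksp/[OH⁻]^3) = 5.4×10⁻¹⁵ mol L⁻¹
For Ce₂(CO₃)₃: [Ce³⁺] = (Ksp/[CO₃²⁻]^3)^(1/2) = 4.7×10⁻¹⁴ mol L⁻¹
Since Ce(OH)₃ needs less Ce³⁺ to reach saturation, it precipitates first.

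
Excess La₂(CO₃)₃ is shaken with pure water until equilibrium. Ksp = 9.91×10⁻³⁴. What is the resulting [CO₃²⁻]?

La₂(CO₃)₃(s) ⇌ 2 La³⁺(aq) + 3 CO₃²⁻(aq)
If s mol/L of La₂(CO₃)₃ dissolves, [La³⁺] = 2s and [CO₃²⁻] = 3s.
Ksp = [La³⁺]^2[CO₃²⁻]^3 = (2s)^2 · (3s)^3 = 108s^5 = 9.91×10⁻³⁴
s = 9.83×10⁻⁸ mol/L
[CO₃²⁻] = 3s = 2.95×10⁻⁷ mol/L

2.95×10⁻⁷ M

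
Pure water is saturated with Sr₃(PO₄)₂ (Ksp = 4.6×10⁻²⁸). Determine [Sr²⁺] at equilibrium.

Sr₃(PO₄)₂(s) ⇌ 3 Sr²⁺(aq) + 2 PO₄³⁻(aq)
Call the molar solubility s, so that [Sr²⁺] = 3s and [PO₄³⁻] = 2s.
Ksp = [Sr²⁺]^3[PO₄³⁻]^2 = (3s)^3 · (2s)^2 = 108s^5 = 4.6×10⁻²⁸
s = 1.3×10⁻⁶ mol L⁻¹
[Sr²⁺] = 3s = 4.0×10⁻⁶ mol L⁻¹

4.0×10⁻⁶ M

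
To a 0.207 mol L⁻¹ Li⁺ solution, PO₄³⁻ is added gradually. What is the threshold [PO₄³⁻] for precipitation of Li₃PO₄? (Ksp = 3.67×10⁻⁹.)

The threshold for precipitation is Q = Ksp.
Li₃PO₄(s) ⇌ 3 Li⁺(aq) + PO₄³⁻(aq)
Ksp = [Li⁺]^3[PO₄³⁻] = [PO₄³⁻](0.207)^3
[PO₄³⁻] = 3.67×10⁻⁹ / (0.207)^3 = 4.14×10⁻⁷
[PO₄³⁻] = 4.14×10⁻⁷ mol L⁻¹

4.14×10⁻⁷ M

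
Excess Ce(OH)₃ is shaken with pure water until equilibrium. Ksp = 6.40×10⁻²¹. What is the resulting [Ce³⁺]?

Ce(OH)₃(s) ⇌ Ce³⁺(aq) + 3 OH⁻(aq)
If s mol/L of Ce(OH)₃ dissolves, [Ce³⁺] = s and [OH⁻] = 3s.
Ksp = [Ce³⁺][OH⁻]^3 = s · (3s)^3 = 27s^4 = 6.40×10⁻²¹
s = 3.92×10⁻⁶ M
[Ce³⁺] = s = 3.92×10⁻⁶ M

3.92×10⁻⁶ M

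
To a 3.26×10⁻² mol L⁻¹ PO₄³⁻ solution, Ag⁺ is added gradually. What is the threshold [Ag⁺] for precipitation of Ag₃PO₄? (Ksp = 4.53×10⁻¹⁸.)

5.18×10⁻⁶ M

Precipitation of each salt begins when its ion product equals Ksp.
Ag₃PO₄(s) ⇌ 3 Ag⁺(aq) + PO₄³⁻(aq)
Ksp = [Ag⁺]^3[PO₄³⁻] = [Ag⁺]^3(3.26×10⁻²)
[Ag⁺]^3 = 4.53×10⁻¹⁸ / (3.26×10⁻²) = 1.39×10⁻¹⁶
[Ag⁺] = 5.18×10⁻⁶ mol L⁻¹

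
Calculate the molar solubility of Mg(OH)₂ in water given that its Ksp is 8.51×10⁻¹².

1.29×10⁻⁴ M

Mg(OH)₂(s) ⇌ Mg²⁺(aq) + 2 OH⁻(aq)
Call the molar solubility s, so that [Mg²⁺] = s and [OH⁻] = 2s.
Ksp = [Mg²⁺][OH⁻]^2 = s · (2s)^2 = 4s^3
4s^3 = 8.51×10⁻¹²  ⇒  s^3 = 2.13×10⁻¹²
s = 1.29×10⁻⁴ mol/L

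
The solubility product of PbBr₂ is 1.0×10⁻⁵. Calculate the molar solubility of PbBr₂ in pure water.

1.4×10⁻² M

PbBr₂(s) ⇌ Pb²⁺(aq) + 2 Br⁻(aq)
Call the molar solubility s, so that [Pb²⁺] = s and [Br⁻] = 2s.
Ksp = [Pb²⁺][Br⁻]^2 = s · (2s)^2 = 4s^3
4s^3 = 1.0×10⁻⁵  ⇒  s^3 = 2.5×10⁻⁶
s = (2.5×10⁻⁶)^(1/3) = 1.4×10⁻² mol/L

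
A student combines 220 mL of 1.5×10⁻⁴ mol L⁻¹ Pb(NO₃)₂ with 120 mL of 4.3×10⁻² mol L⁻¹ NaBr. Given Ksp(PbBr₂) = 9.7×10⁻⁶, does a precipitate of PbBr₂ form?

No

Total volume after mixing = 220 + 120 = 340 mL.
[Pb²⁺] = (1.5×10⁻⁴)(220)/340 = 9.7×10⁻⁵ mol L⁻¹
[Br⁻] = (4.3×10⁻²)(120)/340 = 1.5×10⁻² mol L⁻¹
Q = [Pb²⁺][Br⁻]^2 = 2.2×10⁻⁸
Q = 2.2×10⁻⁸ < Ksp = 9.7×10⁻⁶, so the solution is unsaturated and no precipitate forms.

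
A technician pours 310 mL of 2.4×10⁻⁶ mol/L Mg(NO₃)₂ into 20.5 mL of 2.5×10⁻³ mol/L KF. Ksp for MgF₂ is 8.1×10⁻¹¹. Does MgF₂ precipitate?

No

The combined volume is 330.5 mL.
[Mg²⁺] = (2.4×10⁻⁶)(310)/330.5 = 2.3×10⁻⁶ mol/L
[F⁻] = (2.5×10⁻³)(20.5)/330.5 = 1.6×10⁻⁴ mol/L
Q = [Mg²⁺][F⁻]^2 = 5.4×10⁻¹⁴
Since Q (5.4×10⁻¹⁴) is less than Ksp (8.1×10⁻¹¹), no MgF₂ precipitates.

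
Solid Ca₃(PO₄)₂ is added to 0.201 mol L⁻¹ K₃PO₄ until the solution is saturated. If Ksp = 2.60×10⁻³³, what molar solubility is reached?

1.34×10⁻¹¹ M

Ca₃(PO₄)₂(s) ⇌ 3 Ca²⁺(aq) + 2 PO₄³⁻(aq)
With PO₄³⁻ already at 0.201 mol L⁻¹ and s small, take [PO₄³⁻] ≈ 0.201 mol L⁻¹ and [Ca²⁺] = 3s.
Ksp = [Ca²⁺]^3[PO₄³⁻]^2 = (3s)^3(0.201)^2
(3s)^3 = 2.60×10⁻³³ / (0.201)^2 = 6.44×10⁻³²
s = 1.34×10⁻¹¹ mol L⁻¹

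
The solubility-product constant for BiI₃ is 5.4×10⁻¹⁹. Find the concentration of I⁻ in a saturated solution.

3.6×10⁻⁵ M

BiI₃(s) ⇌ Bi³⁺(aq) + 3 I⁻(aq)
With molar solubility s: [Bi³⁺] = s, [I⁻] = 3s.
Ksp = [Bi³⁺][I⁻]^3 = s · (3s)^3 = 27s^4 = 5.4×10⁻¹⁹
s = 1.2×10⁻⁵ mol L⁻¹
[I⁻] = 3s = 3.6×10⁻⁵ mol L⁻¹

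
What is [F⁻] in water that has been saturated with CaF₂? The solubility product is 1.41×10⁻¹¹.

CaF₂(s) ⇌ Ca²⁺(aq) + 2 F⁻(aq)
With molar solubility s: [Ca²⁺] = s, [F⁻] = 2s.
Ksp = [Ca²⁺][F⁻]^2 = s · (2s)^2 = 4s^3 = 1.41×10⁻¹¹
s = 1.52×10⁻⁴ mol/L
[F⁻] = 2s = 3.04×10⁻⁴ mol/L

3.04×10⁻⁴ M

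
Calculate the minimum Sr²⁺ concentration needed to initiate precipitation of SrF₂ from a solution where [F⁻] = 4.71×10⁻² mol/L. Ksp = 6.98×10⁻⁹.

Precipitation of each salt begins when its ion product equals Ksp.
SrF₂(s) ⇌ Sr²⁺(aq) + 2 F⁻(aq)
Ksp = [Sr²⁺][F⁻]^2 = [Sr²⁺](4.71×10⁻²)^2
[Sr²⁺] = 6.98×10⁻⁹ / (4.71×10⁻²)^2 = 3.15×10⁻⁶
[Sr²⁺] = 3.15×10⁻⁶ mol/L

3.15×10⁻⁶ M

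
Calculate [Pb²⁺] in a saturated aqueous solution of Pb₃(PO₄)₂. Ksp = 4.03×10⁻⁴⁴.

2.46×10⁻⁹ M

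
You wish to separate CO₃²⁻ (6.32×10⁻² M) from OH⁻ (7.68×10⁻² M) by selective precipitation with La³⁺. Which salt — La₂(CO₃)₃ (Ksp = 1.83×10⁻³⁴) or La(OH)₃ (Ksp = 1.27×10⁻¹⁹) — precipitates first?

La(OH)₃

Precipitation begins when Q = Ksp.
For La₂(CO₃)₃: [La³⁺] = (Ksp/[CO₃²⁻]^3)^(1/2) = 8.51×10⁻¹⁶ M
For La(OH)₃: [La³⁺] = (Ksp/[OH⁻]^3) = 2.80×10⁻¹⁶ M
La(OH)₃ requires the lower [La³⁺], so it precipitates first.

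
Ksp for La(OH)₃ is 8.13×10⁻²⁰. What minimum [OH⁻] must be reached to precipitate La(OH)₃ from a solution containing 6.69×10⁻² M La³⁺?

The threshold for precipitation is Q = Ksp.
La(OH)₃(s) ⇌ La³⁺(aq) + 3 OH⁻(aq)
Ksp = [La³⁺][OH⁻]^3 = [OH⁻]^3(6.69×10⁻²)
[OH⁻]^3 = 8.13×10⁻²⁰ / (6.69×10⁻²) = 1.22×10⁻¹⁸
[OH⁻] = 1.07×10⁻⁶ M

1.07×10⁻⁶ M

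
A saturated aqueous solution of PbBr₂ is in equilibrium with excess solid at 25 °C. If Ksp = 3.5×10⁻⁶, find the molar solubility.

PbBr₂(s) ⇌ Pb²⁺(aq) + 2 Br⁻(aq)
If s mol/L of PbBr₂ dissolves, [Pb²⁺] = s and [Br⁻] = 2s.
Ksp = [Pb²⁺][Br⁻]^2 = s · (2s)^2 = 4s^3
4s^3 = 3.5×10⁻⁶  ⇒  s^3 = 8.8×10⁻⁷
Taking the 3rd root, s = 9.6×10⁻³ mol L⁻¹.

9.6×10⁻³ M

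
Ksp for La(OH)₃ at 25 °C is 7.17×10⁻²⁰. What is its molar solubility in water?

7.18×10⁻⁶ M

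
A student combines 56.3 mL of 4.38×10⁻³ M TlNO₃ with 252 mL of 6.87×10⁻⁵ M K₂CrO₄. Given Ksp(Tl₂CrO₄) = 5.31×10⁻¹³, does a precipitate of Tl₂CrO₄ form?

Yes

The combined volume is 308.3 mL.
[Tl⁺] = (4.38×10⁻³)(56.3)/308.3 = 8.00×10⁻⁴ M
[CrO₄²⁻] = (6.87×10⁻⁵)(252)/308.3 = 5.62×10⁻⁵ M
Q = [Tl⁺]^2[CrO₄²⁻] = 3.59×10⁻¹¹
Since Q (3.59×10⁻¹¹) exceeds Ksp (5.31×10⁻¹³), Tl₂CrO₄ will precipitate.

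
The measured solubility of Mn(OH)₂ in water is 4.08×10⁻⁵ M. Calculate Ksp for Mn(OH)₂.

Mn(OH)₂(s) ⇌ Mn²⁺(aq) + 2 OH⁻(aq)
For each mole of Mn(OH)₂ that dissolves per liter, [Mn²⁺] = s and [OH⁻] = 2s; let s denote this solubility.
Ksp = [Mn²⁺][OH⁻]^2 = s · (2s)^2 = 4s^3
Ksp = 4 × (4.08×10⁻⁵)^3 = 2.72×10⁻¹³

Ksp = 2.72×10⁻¹³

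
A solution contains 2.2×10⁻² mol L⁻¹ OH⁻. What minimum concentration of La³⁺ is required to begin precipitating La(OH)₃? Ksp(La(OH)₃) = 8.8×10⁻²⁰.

8.3×10⁻¹⁵ M

The threshold for precipitation is Q = Ksp.
La(OH)₃(s) ⇌ La³⁺(aq) + 3 OH⁻(aq)
Ksp = [La³⁺][OH⁻]^3 = [La³⁺](2.2×10⁻²)^3
[La³⁺] = 8.8×10⁻²⁰ / (2.2×10⁻²)^3 = 8.3×10⁻¹⁵
[La³⁺] = 8.3×10⁻¹⁵ mol L⁻¹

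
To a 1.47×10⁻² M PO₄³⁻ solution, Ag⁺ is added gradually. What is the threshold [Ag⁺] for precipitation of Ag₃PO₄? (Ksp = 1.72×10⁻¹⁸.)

Precipitation begins when Q = Ksp.
Ag₃PO₄(s) ⇌ 3 Ag⁺(aq) + PO₄³⁻(aq)
Ksp = [Ag⁺]^3[PO₄³⁻] = [Ag⁺]^3(1.47×10⁻²)
[Ag⁺]^3 = 1.72×10⁻¹⁸ / (1.47×10⁻²) = 1.17×10⁻¹⁶
[Ag⁺] = 4.89×10⁻⁶ M

4.89×10⁻⁶ M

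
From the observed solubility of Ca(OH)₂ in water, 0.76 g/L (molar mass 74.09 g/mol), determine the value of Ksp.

Ksp = 4.3×10⁻⁶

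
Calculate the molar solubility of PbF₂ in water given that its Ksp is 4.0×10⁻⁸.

2.2×10⁻³ M

PbF₂(s) ⇌ Pb²⁺(aq) + 2 F⁻(aq)
For each mole of PbF₂ that dissolves per liter, [Pb²⁺] = s and [F⁻] = 2s; let s denote this solubility.
Ksp = [Pb²⁺][F⁻]^2 = s · (2s)^2 = 4s^3
4s^3 = 4.0×10⁻⁸  ⇒  s^3 = 1.0×10⁻⁸
s = (1.0×10⁻⁸)^(1/3) = 2.2×10⁻³ mol/L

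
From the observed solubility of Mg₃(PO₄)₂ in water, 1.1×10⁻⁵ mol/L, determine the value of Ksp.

Mg₃(PO₄)₂(s) ⇌ 3 Mg²⁺(aq) + 2 PO₄³⁻(aq)
Call the molar solubility s, so that [Mg²⁺] = 3s and [PO₄³⁻] = 2s.
Ksp = [Mg²⁺]^3[PO₄³⁻]^2 = (3s)^3 · (2s)^2 = 108s^5
Ksp = 108 × (1.1×10⁻⁵)^5 = 1.7×10⁻²³

Ksp = 1.7×10⁻²³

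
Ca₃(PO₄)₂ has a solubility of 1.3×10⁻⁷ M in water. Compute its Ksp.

Ksp = 4.0×10⁻³³

Ca₃(PO₄)₂(s) ⇌ 3 Ca²⁺(aq) + 2 PO₄³⁻(aq)
Call the molar solubility s, so that [Ca²⁺] = 3s and [PO₄³⁻] = 2s.
Ksp = [Ca²⁺]^3[PO₄³⁻]^2 = (3s)^3 · (2s)^2 = 108s^5
Ksp = 108 × (1.3×10⁻⁷)^5 = 4.0×10⁻³³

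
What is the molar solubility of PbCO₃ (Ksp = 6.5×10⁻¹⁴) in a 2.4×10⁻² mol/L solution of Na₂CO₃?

2.7×10⁻¹² M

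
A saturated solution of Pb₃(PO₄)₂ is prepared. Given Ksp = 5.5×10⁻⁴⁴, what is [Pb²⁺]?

Pb₃(PO₄)₂(s) ⇌ 3 Pb²⁺(aq) + 2 PO₄³⁻(aq)
With molar solubility s: [Pb²⁺] = 3s, [PO₄³⁻] = 2s.
Ksp = [Pb²⁺]^3[PO₄³⁻]^2 = (3s)^3 · (2s)^2 = 108s^5 = 5.5×10⁻⁴⁴
s = 8.7×10⁻¹⁰ mol L⁻¹
[Pb²⁺] = 3s = 2.6×10⁻⁹ mol L⁻¹

2.6×10⁻⁹ M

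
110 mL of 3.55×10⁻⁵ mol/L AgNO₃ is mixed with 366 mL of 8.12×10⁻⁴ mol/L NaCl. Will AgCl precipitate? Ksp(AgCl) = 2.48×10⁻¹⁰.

Yes

Total volume after mixing = 110 + 366 = 476 mL.
[Ag⁺] = (3.55×10⁻⁵)(110)/476 = 8.20×10⁻⁶ mol/L
[Cl⁻] = (8.12×10⁻⁴)(366)/476 = 6.24×10⁻⁴ mol/L
Q = [Ag⁺][Cl⁻] = 5.12×10⁻⁹
Q = 5.12×10⁻⁹ > Ksp = 2.48×10⁻¹⁰, so the solution is supersaturated and AgCl precipitates.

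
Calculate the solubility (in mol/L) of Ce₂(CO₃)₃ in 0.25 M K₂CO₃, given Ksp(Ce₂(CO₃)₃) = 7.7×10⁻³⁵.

Ce₂(CO₃)₃(s) ⇌ 2 Ce³⁺(aq) + 3 CO₃²⁻(aq)
With CO₃²⁻ already at 0.25 M and s small, take [CO₃²⁻] ≈ 0.25 M and [Ce³⁺] = 2s.
Ksp = [Ce³⁺]^2[CO₃²⁻]^3 = (2s)^2(0.25)^3
(2s)^2 = 7.7×10⁻³⁵ / (0.25)^3 = 4.9×10⁻³³
s = 3.5×10⁻¹⁷ M

3.5×10⁻¹⁷ M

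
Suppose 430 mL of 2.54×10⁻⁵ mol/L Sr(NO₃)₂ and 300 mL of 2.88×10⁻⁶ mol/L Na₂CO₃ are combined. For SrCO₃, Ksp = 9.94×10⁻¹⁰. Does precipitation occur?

No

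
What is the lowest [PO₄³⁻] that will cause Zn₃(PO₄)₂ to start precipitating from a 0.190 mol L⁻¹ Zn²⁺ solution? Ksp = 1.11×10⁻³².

1.27×10⁻¹⁵ M

A salt starts to precipitate once the ion product Q reaches its Ksp.
Zn₃(PO₄)₂(s) ⇌ 3 Zn²⁺(aq) + 2 PO₄³⁻(aq)
Ksp = [Zn²⁺]^3[PO₄³⁻]^2 = [PO₄³⁻]^2(0.190)^3
[PO₄³⁻]^2 = 1.11×10⁻³² / (0.190)^3 = 1.62×10⁻³⁰
[PO₄³⁻] = 1.27×10⁻¹⁵ mol L⁻¹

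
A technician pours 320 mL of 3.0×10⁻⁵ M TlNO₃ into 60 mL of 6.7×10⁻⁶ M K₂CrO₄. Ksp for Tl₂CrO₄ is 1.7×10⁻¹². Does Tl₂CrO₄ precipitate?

Total volume after mixing = 320 + 60 = 380 mL.
[Tl⁺] = (3.0×10⁻⁵)(320)/380 = 2.5×10⁻⁵ M
[CrO₄²⁻] = (6.7×10⁻⁶)(60)/380 = 1.1×10⁻⁶ M
Q = [Tl⁺]^2[CrO₄²⁻] = 6.8×10⁻¹⁶
Q = 6.8×10⁻¹⁶ < Ksp = 1.7×10⁻¹², so the solution is unsaturated and no precipitate forms.

No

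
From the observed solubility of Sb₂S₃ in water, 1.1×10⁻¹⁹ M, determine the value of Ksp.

Sb₂S₃(s) ⇌ 2 Sb³⁺(aq) + 3 S²⁻(aq)
Let s be the molar solubility. Then [Sb³⁺] = 2s and [S²⁻] = 3s.
Ksp = [Sb³⁺]^2[S²⁻]^3 = (2s)^2 · (3s)^3 = 108s^5
Ksp = 108 × (1.1×10⁻¹⁹)^5 = 1.7×10⁻⁹³

Ksp = 1.7×10⁻⁹³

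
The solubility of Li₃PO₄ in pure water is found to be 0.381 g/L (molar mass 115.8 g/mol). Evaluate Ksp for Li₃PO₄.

Ksp = 3.16×10⁻⁹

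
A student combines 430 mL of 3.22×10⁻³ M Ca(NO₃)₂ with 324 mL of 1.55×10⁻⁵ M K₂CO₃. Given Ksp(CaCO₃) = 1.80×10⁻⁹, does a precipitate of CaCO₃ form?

Total volume after mixing = 430 + 324 = 754 mL.
[Ca²⁺] = (3.22×10⁻³)(430)/754 = 1.84×10⁻³ M
[CO₃²⁻] = (1.55×10⁻⁵)(324)/754 = 6.66×10⁻⁶ M
Q = [Ca²⁺][CO₃²⁻] = 1.22×10⁻⁸
Since Q (1.22×10⁻⁸) exceeds Ksp (1.80×10⁻⁹), CaCO₃ will precipitate.

Yes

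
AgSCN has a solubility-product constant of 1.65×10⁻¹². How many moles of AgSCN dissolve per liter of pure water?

AgSCN(s) ⇌ Ag⁺(aq) + SCN⁻(aq)
With molar solubility s: [Ag⁺] = s, [SCN⁻] = s.
Ksp = [Ag⁺][SCN⁻] = s · s = s^2
s^2 = 1.65×10⁻¹²
Taking the 2nd root, s = 1.28×10⁻⁶ mol/L.

1.28×10⁻⁶ M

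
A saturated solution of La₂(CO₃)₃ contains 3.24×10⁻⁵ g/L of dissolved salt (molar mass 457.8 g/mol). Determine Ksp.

Ksp = 1.92×10⁻³⁴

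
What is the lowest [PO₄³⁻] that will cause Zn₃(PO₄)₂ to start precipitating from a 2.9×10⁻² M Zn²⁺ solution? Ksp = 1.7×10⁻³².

The threshold for precipitation is Q = Ksp.
Zn₃(PO₄)₂(s) ⇌ 3 Zn²⁺(aq) + 2 PO₄³⁻(aq)
Ksp = [Zn²⁺]^3[PO₄³⁻]^2 = [PO₄³⁻]^2(2.9×10⁻²)^3
[PO₄³⁻]^2 = 1.7×10⁻³² / (2.9×10⁻²)^3 = 7.0×10⁻²⁸
[PO₄³⁻] = 2.6×10⁻¹⁴ M

2.6×10⁻¹⁴ M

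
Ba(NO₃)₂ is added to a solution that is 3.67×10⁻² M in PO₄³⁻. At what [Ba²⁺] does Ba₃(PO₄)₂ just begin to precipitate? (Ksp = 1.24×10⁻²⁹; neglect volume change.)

2.10×10⁻⁹ M

Precipitation of each salt begins when its ion product equals Ksp.
Ba₃(PO₄)₂(s) ⇌ 3 Ba²⁺(aq) + 2 PO₄³⁻(aq)
Ksp = [Ba²⁺]^3[PO₄³⁻]^2 = [Ba²⁺]^3(3.67×10⁻²)^2
[Ba²⁺]^3 = 1.24×10⁻²⁹ / (3.67×10⁻²)^2 = 9.21×10⁻²⁷
[Ba²⁺] = 2.10×10⁻⁹ M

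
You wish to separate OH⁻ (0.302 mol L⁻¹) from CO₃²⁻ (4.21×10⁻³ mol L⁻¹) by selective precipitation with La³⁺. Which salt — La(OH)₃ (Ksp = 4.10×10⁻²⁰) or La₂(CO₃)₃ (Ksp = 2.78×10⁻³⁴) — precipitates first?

La(OH)₃

Precipitation of each salt begins when its ion product equals Ksp.
For La(OH)₃: [La³⁺] = (Ksp/[OH⁻]^3) = 1.49×10⁻¹⁸ mol L⁻¹
For La₂(CO₃)₃: [La³⁺] = (Ksp/[CO₃²⁻]^3)^(1/2) = 6.10×10⁻¹⁴ mol L⁻¹
The smaller threshold [La³⁺] is reached first, so La(OH)₃ precipitates first.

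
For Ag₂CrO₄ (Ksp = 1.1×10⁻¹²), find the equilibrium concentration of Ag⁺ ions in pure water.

1.3×10⁻⁴ M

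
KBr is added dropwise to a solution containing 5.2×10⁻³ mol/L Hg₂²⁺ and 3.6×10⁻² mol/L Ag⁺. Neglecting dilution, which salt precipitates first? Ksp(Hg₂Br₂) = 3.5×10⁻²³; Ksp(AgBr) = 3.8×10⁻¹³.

The threshold for precipitation is Q = Ksp.
For Hg₂Br₂: [Br⁻] = (Ksp/[Hg₂²⁺])^(1/2) = 8.2×10⁻¹¹ mol/L
For AgBr: [Br⁻] = (Ksp/[Ag⁺]) = 1.1×10⁻¹¹ mol/L
AgBr requires the lower [Br⁻], so it precipitates first.

AgBr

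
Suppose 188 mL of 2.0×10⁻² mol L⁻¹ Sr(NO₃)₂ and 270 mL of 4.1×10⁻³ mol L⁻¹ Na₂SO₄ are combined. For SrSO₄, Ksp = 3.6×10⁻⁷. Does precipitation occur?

Yes

After mixing, V = 188 mL + 270 mL = 458 mL.
[Sr²⁺] = (2.0×10⁻²)(188)/458 = 8.2×10⁻³ mol L⁻¹
[SO₄²⁻] = (4.1×10⁻³)(270)/458 = 2.4×10⁻³ mol L⁻¹
Q = [Sr²⁺][SO₄²⁻] = 2.0×10⁻⁵
Because Q > Ksp (2.0×10⁻⁵ vs 3.6×10⁻⁷), a precipitate of SrSO₄ forms.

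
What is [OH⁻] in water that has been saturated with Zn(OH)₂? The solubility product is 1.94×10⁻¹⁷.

Zn(OH)₂(s) ⇌ Zn²⁺(aq) + 2 OH⁻(aq)
Let s be the molar solubility. Then [Zn²⁺] = s and [OH⁻] = 2s.
Ksp = [Zn²⁺][OH⁻]^2 = s · (2s)^2 = 4s^3 = 1.94×10⁻¹⁷
s = 1.69×10⁻⁶ mol L⁻¹
[OH⁻] = 2s = 3.39×10⁻⁶ mol L⁻¹

3.39×10⁻⁶ M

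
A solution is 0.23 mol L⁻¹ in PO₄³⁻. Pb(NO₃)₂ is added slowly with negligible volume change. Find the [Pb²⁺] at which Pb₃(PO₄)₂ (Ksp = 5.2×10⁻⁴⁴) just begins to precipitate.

The threshold for precipitation is Q = Ksp.
Pb₃(PO₄)₂(s) ⇌ 3 Pb²⁺(aq) + 2 PO₄³⁻(aq)
Ksp = [Pb²⁺]^3[PO₄³⁻]^2 = [Pb²⁺]^3(0.23)^2
[Pb²⁺]^3 = 5.2×10⁻⁴⁴ / (0.23)^2 = 9.8×10⁻⁴³
[Pb²⁺] = 9.9×10⁻¹⁵ mol L⁻¹

9.9×10⁻¹⁵ M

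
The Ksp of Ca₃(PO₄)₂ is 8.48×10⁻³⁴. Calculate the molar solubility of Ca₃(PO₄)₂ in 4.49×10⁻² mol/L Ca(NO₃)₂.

Ca₃(PO₄)₂(s) ⇌ 3 Ca²⁺(aq) + 2 PO₄³⁻(aq)
The solution already contains Ca²⁺ at 4.49×10⁻² mol/L. Let s be the molar solubility of Ca₃(PO₄)₂.
[Ca²⁺] ≈ 4.49×10⁻² mol/L (common ion dominates); [PO₄³⁻] = 2s.
Ksp = [Ca²⁺]^3[PO₄³⁻]^2 = (4.49×10⁻²)^3(2s)^2
(2s)^2 = 8.48×10⁻³⁴ / (4.49×10⁻²)^3 = 9.37×10⁻³⁰
s = 1.53×10⁻¹⁵ mol/L

1.53×10⁻¹⁵ M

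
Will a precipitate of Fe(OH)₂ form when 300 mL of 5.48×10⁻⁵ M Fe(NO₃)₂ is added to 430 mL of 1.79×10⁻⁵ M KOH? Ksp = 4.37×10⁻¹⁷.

Total volume after mixing = 300 + 430 = 730 mL.
[Fe²⁺] = (5.48×10⁻⁵)(300)/730 = 2.25×10⁻⁵ M
[OH⁻] = (1.79×10⁻⁵)(430)/730 = 1.05×10⁻⁵ M
Q = [Fe²⁺][OH⁻]^2 = 2.50×10⁻¹⁵
Since Q (2.50×10⁻¹⁵) exceeds Ksp (4.37×10⁻¹⁷), Fe(OH)₂ will precipitate.

Yes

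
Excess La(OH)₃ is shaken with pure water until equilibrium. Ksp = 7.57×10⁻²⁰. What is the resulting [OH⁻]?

2.18×10⁻⁵ M

La(OH)₃(s) ⇌ La³⁺(aq) + 3 OH⁻(aq)
Call the molar solubility s, so that [La³⁺] = s and [OH⁻] = 3s.
Ksp = [La³⁺][OH⁻]^3 = s · (3s)^3 = 27s^4 = 7.57×10⁻²⁰
s = 7.28×10⁻⁶ mol/L
[OH⁻] = 3s = 2.18×10⁻⁵ mol/L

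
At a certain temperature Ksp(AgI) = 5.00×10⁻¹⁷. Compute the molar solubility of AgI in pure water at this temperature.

AgI(s) ⇌ Ag⁺(aq) + I⁻(aq)
For each mole of AgI that dissolves per liter, [Ag⁺] = s and [I⁻] = s; let s denote this solubility.
Ksp = [Ag⁺][I⁻] = s · s = s^2
s^2 = 5.00×10⁻¹⁷
s = 7.07×10⁻⁹ mol L⁻¹

7.07×10⁻⁹ M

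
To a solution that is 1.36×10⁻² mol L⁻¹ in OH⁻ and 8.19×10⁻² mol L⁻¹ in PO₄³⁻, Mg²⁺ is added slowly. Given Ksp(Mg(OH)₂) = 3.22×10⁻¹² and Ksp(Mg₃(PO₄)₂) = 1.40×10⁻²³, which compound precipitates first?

Mg(OH)₂

The threshold for precipitation is Q = Ksp.
For Mg(OH)₂: [Mg²⁺] = (Ksp/[OH⁻]^2) = 1.74×10⁻⁸ mol L⁻¹
For Mg₃(PO₄)₂: [Mg²⁺] = (Ksp/[PO₄³⁻]^2)^(1/3) = 1.28×10⁻⁷ mol L⁻¹
Mg(OH)₂ requires the lower [Mg²⁺], so it precipitates first.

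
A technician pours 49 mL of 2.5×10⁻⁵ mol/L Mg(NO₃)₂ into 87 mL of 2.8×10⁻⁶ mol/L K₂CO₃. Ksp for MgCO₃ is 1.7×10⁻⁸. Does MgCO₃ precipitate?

No

Total volume after mixing = 49 + 87 = 136 mL.
[Mg²⁺] = (2.5×10⁻⁵)(49)/136 = 9.0×10⁻⁶ mol/L
[CO₃²⁻] = (2.8×10⁻⁶)(87)/136 = 1.8×10⁻⁶ mol/L
Q = [Mg²⁺][CO₃²⁻] = 1.6×10⁻¹¹
Since Q (1.6×10⁻¹¹) is less than Ksp (1.7×10⁻⁸), no MgCO₃ precipitates.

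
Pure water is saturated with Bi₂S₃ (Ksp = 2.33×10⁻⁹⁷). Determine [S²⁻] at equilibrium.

Bi₂S₃(s) ⇌ 2 Bi³⁺(aq) + 3 S²⁻(aq)
With molar solubility s: [Bi³⁺] = 2s, [S²⁻] = 3s.
Ksp = [Bi³⁺]^2[S²⁻]^3 = (2s)^2 · (3s)^3 = 108s^5 = 2.33×10⁻⁹⁷
s = 1.85×10⁻²⁰ mol L⁻¹
[S²⁻] = 3s = 5.55×10⁻²⁰ mol L⁻¹

5.55×10⁻²⁰ M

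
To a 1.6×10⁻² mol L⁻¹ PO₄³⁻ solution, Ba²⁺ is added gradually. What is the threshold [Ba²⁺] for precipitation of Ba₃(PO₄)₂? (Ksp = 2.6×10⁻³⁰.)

2.2×10⁻⁹ M

Precipitation of each salt begins when its ion product equals Ksp.
Ba₃(PO₄)₂(s) ⇌ 3 Ba²⁺(aq) + 2 PO₄³⁻(aq)
Ksp = [Ba²⁺]^3[PO₄³⁻]^2 = [Ba²⁺]^3(1.6×10⁻²)^2
[Ba²⁺]^3 = 2.6×10⁻³⁰ / (1.6×10⁻²)^2 = 1.0×10⁻²⁶
[Ba²⁺] = 2.2×10⁻⁹ mol L⁻¹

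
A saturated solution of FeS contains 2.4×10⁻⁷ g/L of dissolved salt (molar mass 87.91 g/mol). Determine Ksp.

Convert to molarity: s = 2.4×10⁻⁷ / 87.91 = 2.730×10⁻⁹ mol/L
FeS(s) ⇌ Fe²⁺(aq) + S²⁻(aq)
For each mole of FeS that dissolves per liter, [Fe²⁺] = s and [S²⁻] = s; let s denote this solubility.
Ksp = [Fe²⁺][S²⁻] = s · s = s^2
Ksp = (2.730×10⁻⁹)^2 = 7.5×10⁻¹⁸

Ksp = 7.5×10⁻¹⁸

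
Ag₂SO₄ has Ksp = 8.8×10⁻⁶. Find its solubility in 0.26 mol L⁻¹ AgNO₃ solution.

1.3×10⁻⁴ M

Ag₂SO₄(s) ⇌ 2 Ag⁺(aq) + SO₄²⁻(aq)
The solution already contains Ag⁺ at 0.26 mol L⁻¹. Let s be the molar solubility of Ag₂SO₄.
[Ag⁺] ≈ 0.26 mol L⁻¹ (common ion dominates); [SO₄²⁻] = s.
Ksp = [Ag⁺]^2[SO₄²⁻] = (0.26)^2s
s = 8.8×10⁻⁶ / (0.26)^2 = 1.3×10⁻⁴
s = 1.3×10⁻⁴ mol L⁻¹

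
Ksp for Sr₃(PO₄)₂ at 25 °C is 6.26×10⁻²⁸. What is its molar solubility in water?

Sr₃(PO₄)₂(s) ⇌ 3 Sr²⁺(aq) + 2 PO₄³⁻(aq)
With molar solubility s: [Sr²⁺] = 3s, [PO₄³⁻] = 2s.
Ksp = [Sr²⁺]^3[PO₄³⁻]^2 = (3s)^3 · (2s)^2 = 108s^5
108s^5 = 6.26×10⁻²⁸  ⇒  s^5 = 5.80×10⁻³⁰
s = (5.80×10⁻³⁰)^(1/5) = 1.42×10⁻⁶ M

1.42×10⁻⁶ M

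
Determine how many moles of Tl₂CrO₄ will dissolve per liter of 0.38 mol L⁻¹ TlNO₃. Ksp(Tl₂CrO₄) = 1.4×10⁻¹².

Tl₂CrO₄(s) ⇌ 2 Tl⁺(aq) + CrO₄²⁻(aq)
Let s be the solubility of Tl₂CrO₄ here. The common ion gives [Tl⁺] ≈ 0.38 mol L⁻¹, and [CrO₄²⁻] = s.
Ksp = [Tl⁺]^2[CrO₄²⁻] = (0.38)^2s
s = 1.4×10⁻¹² / (0.38)^2 = 9.7×10⁻¹²
s = 9.7×10⁻¹² mol L⁻¹

9.7×10⁻¹² M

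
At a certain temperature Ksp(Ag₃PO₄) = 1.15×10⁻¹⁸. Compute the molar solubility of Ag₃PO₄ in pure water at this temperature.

Ag₃PO₄(s) ⇌ 3 Ag⁺(aq) + PO₄³⁻(aq)
With molar solubility s: [Ag⁺] = 3s, [PO₄³⁻] = s.
Ksp = [Ag⁺]^3[PO₄³⁻] = (3s)^3 · s = 27s^4
27s^4 = 1.15×10⁻¹⁸  ⇒  s^4 = 4.26×10⁻²⁰
s = 1.44×10⁻⁵ mol/L

1.44×10⁻⁵ M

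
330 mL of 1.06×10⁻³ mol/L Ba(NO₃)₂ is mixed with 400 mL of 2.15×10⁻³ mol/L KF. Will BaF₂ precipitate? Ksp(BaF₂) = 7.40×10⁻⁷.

No

After mixing, V = 330 mL + 400 mL = 730 mL.
[Ba²⁺] = (1.06×10⁻³)(330)/730 = 4.79×10⁻⁴ mol/L
[F⁻] = (2.15×10⁻³)(400)/730 = 1.18×10⁻³ mol/L
Q = [Ba²⁺][F⁻]^2 = 6.65×10⁻¹⁰
Since Q (6.65×10⁻¹⁰) is less than Ksp (7.40×10⁻⁷), no BaF₂ precipitates.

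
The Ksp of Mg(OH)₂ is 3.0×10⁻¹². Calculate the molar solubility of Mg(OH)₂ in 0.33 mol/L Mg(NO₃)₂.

1.5×10⁻⁶ M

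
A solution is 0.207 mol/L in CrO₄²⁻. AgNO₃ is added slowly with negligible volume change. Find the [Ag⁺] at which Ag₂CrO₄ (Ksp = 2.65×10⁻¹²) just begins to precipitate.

3.58×10⁻⁶ M

A salt starts to precipitate once the ion product Q reaches its Ksp.
Ag₂CrO₄(s) ⇌ 2 Ag⁺(aq) + CrO₄²⁻(aq)
Ksp = [Ag⁺]^2[CrO₄²⁻] = [Ag⁺]^2(0.207)
[Ag⁺]^2 = 2.65×10⁻¹² / (0.207) = 1.28×10⁻¹¹
[Ag⁺] = 3.58×10⁻⁶ mol/L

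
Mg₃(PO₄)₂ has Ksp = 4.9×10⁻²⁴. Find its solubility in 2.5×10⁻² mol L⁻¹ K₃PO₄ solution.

6.6×10⁻⁸ M

Mg₃(PO₄)₂(s) ⇌ 3 Mg²⁺(aq) + 2 PO₄³⁻(aq)
Let s be the solubility of Mg₃(PO₄)₂ here. The common ion gives [PO₄³⁻] ≈ 2.5×10⁻² mol L⁻¹, and [Mg²⁺] = 3s.
Ksp = [Mg²⁺]^3[PO₄³⁻]^2 = (3s)^3(2.5×10⁻²)^2
(3s)^3 = 4.9×10⁻²⁴ / (2.5×10⁻²)^2 = 7.8×10⁻²¹
s = 6.6×10⁻⁸ mol L⁻¹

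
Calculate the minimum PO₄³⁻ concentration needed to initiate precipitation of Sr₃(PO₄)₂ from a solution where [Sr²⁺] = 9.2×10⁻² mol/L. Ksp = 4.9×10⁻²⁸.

7.9×10⁻¹³ M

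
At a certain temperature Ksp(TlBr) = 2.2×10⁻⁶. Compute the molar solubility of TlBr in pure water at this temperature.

1.5×10⁻³ M

TlBr(s) ⇌ Tl⁺(aq) + Br⁻(aq)
With molar solubility s: [Tl⁺] = s, [Br⁻] = s.
Ksp = [Tl⁺][Br⁻] = s · s = s^2
s^2 = 2.2×10⁻⁶
s = (2.2×10⁻⁶)^(1/2) = 1.5×10⁻³ mol/L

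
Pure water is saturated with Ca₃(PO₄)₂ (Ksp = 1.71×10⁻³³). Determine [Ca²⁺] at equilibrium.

Ca₃(PO₄)₂(s) ⇌ 3 Ca²⁺(aq) + 2 PO₄³⁻(aq)
Call the molar solubility s, so that [Ca²⁺] = 3s and [PO₄³⁻] = 2s.
Ksp = [Ca²⁺]^3[PO₄³⁻]^2 = (3s)^3 · (2s)^2 = 108s^5 = 1.71×10⁻³³
s = 1.10×10⁻⁷ M
[Ca²⁺] = 3s = 3.29×10⁻⁷ M

3.29×10⁻⁷ M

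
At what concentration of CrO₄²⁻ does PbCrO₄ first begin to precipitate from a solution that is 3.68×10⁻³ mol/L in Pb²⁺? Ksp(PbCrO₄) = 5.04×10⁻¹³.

1.37×10⁻¹⁰ M

Precipitation of each salt begins when its ion product equals Ksp.
PbCrO₄(s) ⇌ Pb²⁺(aq) + CrO₄²⁻(aq)
Ksp = [Pb²⁺][CrO₄²⁻] = [CrO₄²⁻](3.68×10⁻³)
[CrO₄²⁻] = 5.04×10⁻¹³ / (3.68×10⁻³) = 1.37×10⁻¹⁰
[CrO₄²⁻] = 1.37×10⁻¹⁰ mol/L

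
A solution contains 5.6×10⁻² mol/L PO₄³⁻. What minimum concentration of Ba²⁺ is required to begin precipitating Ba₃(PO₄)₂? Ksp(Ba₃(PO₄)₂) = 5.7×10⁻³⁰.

1.2×10⁻⁹ M

A salt starts to precipitate once the ion product Q reaches its Ksp.
Ba₃(PO₄)₂(s) ⇌ 3 Ba²⁺(aq) + 2 PO₄³⁻(aq)
Ksp = [Ba²⁺]^3[PO₄³⁻]^2 = [Ba²⁺]^3(5.6×10⁻²)^2
[Ba²⁺]^3 = 5.7×10⁻³⁰ / (5.6×10⁻²)^2 = 1.8×10⁻²⁷
[Ba²⁺] = 1.2×10⁻⁹ mol/L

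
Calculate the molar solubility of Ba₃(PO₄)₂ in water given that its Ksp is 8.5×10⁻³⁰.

6.0×10⁻⁷ M

Ba₃(PO₄)₂(s) ⇌ 3 Ba²⁺(aq) + 2 PO₄³⁻(aq)
If s mol/L of Ba₃(PO₄)₂ dissolves, [Ba²⁺] = 3s and [PO₄³⁻] = 2s.
Ksp = [Ba²⁺]^3[PO₄³⁻]^2 = (3s)^3 · (2s)^2 = 108s^5
108s^5 = 8.5×10⁻³⁰  ⇒  s^5 = 7.9×10⁻³²
s = (7.9×10⁻³²)^(1/5) = 6.0×10⁻⁷ M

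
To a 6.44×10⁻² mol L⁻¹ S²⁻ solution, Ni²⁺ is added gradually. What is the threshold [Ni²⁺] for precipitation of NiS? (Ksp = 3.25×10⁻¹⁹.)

The threshold for precipitation is Q = Ksp.
NiS(s) ⇌ Ni²⁺(aq) + S²⁻(aq)
Ksp = [Ni²⁺][S²⁻] = [Ni²⁺](6.44×10⁻²)
[Ni²⁺] = 3.25×10⁻¹⁹ / (6.44×10⁻²) = 5.05×10⁻¹⁸
[Ni²⁺] = 5.05×10⁻¹⁸ mol L⁻¹

5.05×10⁻¹⁸ M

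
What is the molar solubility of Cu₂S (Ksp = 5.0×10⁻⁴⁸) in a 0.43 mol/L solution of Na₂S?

1.7×10⁻²⁴ M

Cu₂S(s) ⇌ 2 Cu⁺(aq) + S²⁻(aq)
With S²⁻ already at 0.43 mol/L and s small, take [S²⁻] ≈ 0.43 mol/L and [Cu⁺] = 2s.
Ksp = [Cu⁺]^2[S²⁻] = (2s)^2(0.43)
(2s)^2 = 5.0×10⁻⁴⁸ / (0.43) = 1.2×10⁻⁴⁷
s = 1.7×10⁻²⁴ mol/L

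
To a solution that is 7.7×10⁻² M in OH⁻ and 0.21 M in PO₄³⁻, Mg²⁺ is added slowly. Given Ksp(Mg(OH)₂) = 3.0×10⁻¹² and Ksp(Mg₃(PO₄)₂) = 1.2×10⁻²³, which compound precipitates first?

Each salt precipitates once Q = Ksp for that salt.
For Mg(OH)₂: [Mg²⁺] = (Ksp/[OH⁻]^2) = 5.1×10⁻¹⁰ M
For Mg₃(PO₄)₂: [Mg²⁺] = (Ksp/[PO₄³⁻]^2)^(1/3) = 6.5×10⁻⁸ M
Mg(OH)₂ requires the lower [Mg²⁺], so it precipitates first.

Mg(OH)₂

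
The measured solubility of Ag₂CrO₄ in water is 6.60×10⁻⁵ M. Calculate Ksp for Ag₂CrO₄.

Ksp = 1.15×10⁻¹²

Ag₂CrO₄(s) ⇌ 2 Ag⁺(aq) + CrO₄²⁻(aq)
For each mole of Ag₂CrO₄ that dissolves per liter, [Ag⁺] = 2s and [CrO₄²⁻] = s; let s denote this solubility.
Ksp = [Ag⁺]^2[CrO₄²⁻] = (2s)^2 · s = 4s^3
Ksp = 4 × (6.60×10⁻⁵)^3 = 1.15×10⁻¹²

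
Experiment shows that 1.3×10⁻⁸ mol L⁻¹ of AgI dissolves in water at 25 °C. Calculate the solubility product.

Ksp = 1.7×10⁻¹⁶

AgI(s) ⇌ Ag⁺(aq) + I⁻(aq)
Let s be the molar solubility. Then [Ag⁺] = s and [I⁻] = s.
Ksp = [Ag⁺][I⁻] = s · s = s^2
Ksp = (1.3×10⁻⁸)^2 = 1.7×10⁻¹⁶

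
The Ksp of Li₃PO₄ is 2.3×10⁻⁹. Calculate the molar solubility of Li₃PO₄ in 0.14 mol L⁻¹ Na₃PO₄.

8.5×10⁻⁴ M

Li₃PO₄(s) ⇌ 3 Li⁺(aq) + PO₄³⁻(aq)
PO₄³⁻ is already present at 0.14 mol L⁻¹. If s mol/L of Li₃PO₄ dissolves, [Li⁺] = 3s while [PO₄³⁻] ≈ 0.14 mol L⁻¹.
Ksp = [Li⁺]^3[PO₄³⁻] = (3s)^3(0.14)
(3s)^3 = 2.3×10⁻⁹ / (0.14) = 1.6×10⁻⁸
s = 8.5×10⁻⁴ mol L⁻¹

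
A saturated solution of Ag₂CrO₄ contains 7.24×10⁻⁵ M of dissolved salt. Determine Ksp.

Ksp = 1.52×10⁻¹²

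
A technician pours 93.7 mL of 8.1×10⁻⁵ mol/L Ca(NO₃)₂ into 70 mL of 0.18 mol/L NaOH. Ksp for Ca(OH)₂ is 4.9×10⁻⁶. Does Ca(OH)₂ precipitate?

After mixing, V = 93.7 mL + 70 mL = 163.7 mL.
[Ca²⁺] = (8.1×10⁻⁵)(93.7)/163.7 = 4.6×10⁻⁵ mol/L
[OH⁻] = (0.18)(70)/163.7 = 7.7×10⁻² mol/L
Q = [Ca²⁺][OH⁻]^2 = 2.7×10⁻⁷
Q < Ksp (2.7×10⁻⁷ vs 4.9×10⁻⁶); the solution remains unsaturated and no precipitate forms.

No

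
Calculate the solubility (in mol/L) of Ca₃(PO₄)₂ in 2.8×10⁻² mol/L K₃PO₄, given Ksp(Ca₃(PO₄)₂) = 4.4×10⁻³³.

5.9×10⁻¹¹ M

Ca₃(PO₄)₂(s) ⇌ 3 Ca²⁺(aq) + 2 PO₄³⁻(aq)
With PO₄³⁻ already at 2.8×10⁻² mol/L and s small, take [PO₄³⁻] ≈ 2.8×10⁻² mol/L and [Ca²⁺] = 3s.
Ksp = [Ca²⁺]^3[PO₄³⁻]^2 = (3s)^3(2.8×10⁻²)^2
(3s)^3 = 4.4×10⁻³³ / (2.8×10⁻²)^2 = 5.6×10⁻³⁰
s = 5.9×10⁻¹¹ mol/L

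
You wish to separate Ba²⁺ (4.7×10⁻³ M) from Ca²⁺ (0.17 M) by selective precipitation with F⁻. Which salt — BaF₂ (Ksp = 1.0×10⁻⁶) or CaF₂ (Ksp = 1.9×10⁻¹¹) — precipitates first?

Precipitation of each salt begins when its ion product equals Ksp.
For BaF₂: [F⁻] = (Ksp/[Ba²⁺])^(1/2) = 1.5×10⁻² M
For CaF₂: [F⁻] = (Ksp/[Ca²⁺])^(1/2) = 1.1×10⁻⁵ M
The smaller threshold [F⁻] is reached first, so CaF₂ precipitates first.

CaF₂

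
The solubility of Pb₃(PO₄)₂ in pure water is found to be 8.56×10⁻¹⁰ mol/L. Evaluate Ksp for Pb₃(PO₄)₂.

Ksp = 4.96×10⁻⁴⁴

Pb₃(PO₄)₂(s) ⇌ 3 Pb²⁺(aq) + 2 PO₄³⁻(aq)
With molar solubility s: [Pb²⁺] = 3s, [PO₄³⁻] = 2s.
Ksp = [Pb²⁺]^3[PO₄³⁻]^2 = (3s)^3 · (2s)^2 = 108s^5
Ksp = 108 × (8.56×10⁻¹⁰)^5 = 4.96×10⁻⁴⁴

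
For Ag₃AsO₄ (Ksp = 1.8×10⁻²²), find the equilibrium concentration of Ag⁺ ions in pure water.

4.8×10⁻⁶ M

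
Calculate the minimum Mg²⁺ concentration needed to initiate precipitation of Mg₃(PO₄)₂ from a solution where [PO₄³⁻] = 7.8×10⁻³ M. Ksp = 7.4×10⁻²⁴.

5.0×10⁻⁷ M

A salt starts to precipitate once the ion product Q reaches its Ksp.
Mg₃(PO₄)₂(s) ⇌ 3 Mg²⁺(aq) + 2 PO₄³⁻(aq)
Ksp = [Mg²⁺]^3[PO₄³⁻]^2 = [Mg²⁺]^3(7.8×10⁻³)^2
[Mg²⁺]^3 = 7.4×10⁻²⁴ / (7.8×10⁻³)^2 = 1.2×10⁻¹⁹
[Mg²⁺] = 5.0×10⁻⁷ M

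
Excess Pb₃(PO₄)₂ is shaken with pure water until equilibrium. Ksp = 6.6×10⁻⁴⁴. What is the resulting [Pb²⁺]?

Pb₃(PO₄)₂(s) ⇌ 3 Pb²⁺(aq) + 2 PO₄³⁻(aq)
Let s be the molar solubility. Then [Pb²⁺] = 3s and [PO₄³⁻] = 2s.
Ksp = [Pb²⁺]^3[PO₄³⁻]^2 = (3s)^3 · (2s)^2 = 108s^5 = 6.6×10⁻⁴⁴
s = 9.1×10⁻¹⁰ M
[Pb²⁺] = 3s = 2.7×10⁻⁹ M

2.7×10⁻⁹ M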